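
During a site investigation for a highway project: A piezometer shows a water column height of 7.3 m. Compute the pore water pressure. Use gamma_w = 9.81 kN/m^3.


Result: 71.61 kPa

Derivation:
Using u = gamma_w * h_w
u = 9.81 * 7.3
u = 71.61 kPa


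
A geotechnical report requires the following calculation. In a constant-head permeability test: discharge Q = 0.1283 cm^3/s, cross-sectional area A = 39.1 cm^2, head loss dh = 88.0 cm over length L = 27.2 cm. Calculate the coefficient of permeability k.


Compute hydraulic gradient:
i = dh / L = 88.0 / 27.2 = 3.23529
Then apply Darcy's law:
k = Q / (A * i)
k = 0.1283 / (39.1 * 3.23529)
k = 0.1283 / 126.5
k = 0.001014 cm/s


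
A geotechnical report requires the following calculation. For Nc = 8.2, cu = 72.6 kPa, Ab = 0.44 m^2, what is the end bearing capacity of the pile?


Result: 261.94 kN

Derivation:
Using Qb = Nc * cu * Ab
Qb = 8.2 * 72.6 * 0.44
Qb = 261.94 kN


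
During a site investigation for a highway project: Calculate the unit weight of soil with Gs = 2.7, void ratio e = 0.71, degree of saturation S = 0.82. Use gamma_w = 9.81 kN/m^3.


Using gamma = gamma_w * (Gs + S*e) / (1 + e)
Numerator: Gs + S*e = 2.7 + 0.82*0.71 = 3.2822
Denominator: 1 + e = 1 + 0.71 = 1.71
gamma = 9.81 * 3.2822 / 1.71
gamma = 18.829 kN/m^3


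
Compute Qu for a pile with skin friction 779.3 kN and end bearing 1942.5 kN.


Using Qu = Qf + Qb
Qu = 779.3 + 1942.5
Qu = 2721.8 kN


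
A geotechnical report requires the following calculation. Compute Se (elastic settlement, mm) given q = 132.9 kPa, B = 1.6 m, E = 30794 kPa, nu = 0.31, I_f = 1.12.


Result: 6.991 mm

Derivation:
Using Se = q * B * (1 - nu^2) * I_f / E
1 - nu^2 = 1 - 0.31^2 = 0.9039
Se = 132.9 * 1.6 * 0.9039 * 1.12 / 30794
Se = 0.006991 m
Convert to mm: Se = 0.006991 * 1000 = 6.991 mm


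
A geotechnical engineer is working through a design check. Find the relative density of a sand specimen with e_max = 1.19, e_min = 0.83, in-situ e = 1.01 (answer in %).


Result: 50.0 %

Derivation:
Using Dr = (e_max - e) / (e_max - e_min) * 100
e_max - e = 1.19 - 1.01 = 0.18
e_max - e_min = 1.19 - 0.83 = 0.36
Dr = 0.18 / 0.36 * 100
Dr = 50.0 %


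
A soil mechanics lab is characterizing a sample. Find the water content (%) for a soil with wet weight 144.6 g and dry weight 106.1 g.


Using w = (m_wet - m_dry) / m_dry * 100
m_wet - m_dry = 144.6 - 106.1 = 38.5 g
w = 38.5 / 106.1 * 100
w = 36.29 %


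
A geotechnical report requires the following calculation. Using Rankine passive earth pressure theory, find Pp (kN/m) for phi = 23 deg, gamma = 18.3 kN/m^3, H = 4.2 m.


Result: 368.43 kN/m

Derivation:
Compute passive earth pressure coefficient:
Kp = tan^2(45 + phi/2) = tan^2(56.5) = 2.282623
Compute passive force:
Pp = 0.5 * Kp * gamma * H^2
Pp = 0.5 * 2.282623 * 18.3 * 4.2^2
Pp = 368.43 kN/m


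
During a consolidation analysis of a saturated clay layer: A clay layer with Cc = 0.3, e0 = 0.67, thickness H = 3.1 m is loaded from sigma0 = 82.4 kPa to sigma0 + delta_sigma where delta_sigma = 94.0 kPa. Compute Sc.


Using Sc = Cc * H / (1 + e0) * log10((sigma0 + delta_sigma) / sigma0)
Stress ratio = (82.4 + 94.0) / 82.4 = 2.14078
log10(2.14078) = 0.330571
Cc * H / (1 + e0) = 0.3 * 3.1 / (1 + 0.67) = 0.556886
Sc = 0.556886 * 0.330571
Sc = 0.1841 m


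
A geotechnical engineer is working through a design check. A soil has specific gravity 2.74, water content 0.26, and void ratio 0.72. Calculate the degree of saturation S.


Using S = Gs * w / e
S = 2.74 * 0.26 / 0.72
S = 0.9894


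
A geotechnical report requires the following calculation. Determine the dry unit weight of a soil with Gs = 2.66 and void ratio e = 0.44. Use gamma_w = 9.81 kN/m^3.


Using gamma_d = Gs * gamma_w / (1 + e)
gamma_d = 2.66 * 9.81 / (1 + 0.44)
gamma_d = 2.66 * 9.81 / 1.44
gamma_d = 18.121 kN/m^3


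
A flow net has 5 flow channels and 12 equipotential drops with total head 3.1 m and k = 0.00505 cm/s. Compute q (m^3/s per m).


Convert k to m/s for unit consistency with H:
k = 0.00505 cm/s = 0.00505 / 100 m/s = 5.05e-05 m/s
Using q = k * H * Nf / Nd
Nf / Nd = 5 / 12 = 0.4167
q = 5.05e-05 * 3.1 * 0.4167
q = 6.523e-05 m^3/s per m


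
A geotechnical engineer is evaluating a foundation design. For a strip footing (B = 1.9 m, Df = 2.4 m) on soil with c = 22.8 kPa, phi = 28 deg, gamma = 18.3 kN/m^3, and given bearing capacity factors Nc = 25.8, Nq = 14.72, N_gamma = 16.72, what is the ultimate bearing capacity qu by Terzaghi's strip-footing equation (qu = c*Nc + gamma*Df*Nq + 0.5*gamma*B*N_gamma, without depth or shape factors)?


Compute qu = c*Nc + gamma*Df*Nq + 0.5*gamma*B*N_gamma
Term 1: 22.8 * 25.8 = 588.24
Term 2: 18.3 * 2.4 * 14.72 = 646.5024
Term 3: 0.5 * 18.3 * 1.9 * 16.72 = 290.6772
qu = 588.24 + 646.5024 + 290.6772
qu = 1525.42 kPa


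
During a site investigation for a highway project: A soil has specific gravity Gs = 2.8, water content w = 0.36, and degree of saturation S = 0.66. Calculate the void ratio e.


Using the relation e = Gs * w / S
e = 2.8 * 0.36 / 0.66
e = 1.5273


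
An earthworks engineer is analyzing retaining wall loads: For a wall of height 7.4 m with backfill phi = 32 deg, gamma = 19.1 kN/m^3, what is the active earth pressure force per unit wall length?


Compute active earth pressure coefficient:
Ka = tan^2(45 - phi/2) = tan^2(29.0) = 0.307259
Compute active force:
Pa = 0.5 * Ka * gamma * H^2
Pa = 0.5 * 0.307259 * 19.1 * 7.4^2
Pa = 160.68 kN/m


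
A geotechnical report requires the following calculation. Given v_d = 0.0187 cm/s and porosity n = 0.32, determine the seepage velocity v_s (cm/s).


Result: 0.05844 cm/s

Derivation:
Using v_s = v_d / n
v_s = 0.0187 / 0.32
v_s = 0.05844 cm/s


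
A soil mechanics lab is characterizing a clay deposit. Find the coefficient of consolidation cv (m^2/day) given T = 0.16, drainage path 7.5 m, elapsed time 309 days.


Using cv = T * H_dr^2 / t
H_dr^2 = 7.5^2 = 56.25
cv = 0.16 * 56.25 / 309
cv = 0.02913 m^2/day


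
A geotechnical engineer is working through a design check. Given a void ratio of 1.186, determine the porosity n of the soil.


Using the relation n = e / (1 + e)
n = 1.186 / (1 + 1.186)
n = 1.186 / 2.186
n = 0.5425


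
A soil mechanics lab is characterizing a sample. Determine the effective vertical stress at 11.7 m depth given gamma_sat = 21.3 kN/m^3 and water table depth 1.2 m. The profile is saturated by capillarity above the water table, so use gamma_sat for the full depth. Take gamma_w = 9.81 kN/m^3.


Total stress = gamma_sat * depth
sigma = 21.3 * 11.7 = 249.21 kPa
Pore water pressure u = gamma_w * (depth - d_wt)
u = 9.81 * (11.7 - 1.2) = 103.005 kPa
Effective stress = sigma - u
sigma' = 249.21 - 103.005 = 146.21 kPa


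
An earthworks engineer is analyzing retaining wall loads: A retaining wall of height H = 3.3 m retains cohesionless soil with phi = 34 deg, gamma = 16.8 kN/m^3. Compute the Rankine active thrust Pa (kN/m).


Compute active earth pressure coefficient:
Ka = tan^2(45 - phi/2) = tan^2(28.0) = 0.282715
Compute active force:
Pa = 0.5 * Ka * gamma * H^2
Pa = 0.5 * 0.282715 * 16.8 * 3.3^2
Pa = 25.86 kN/m


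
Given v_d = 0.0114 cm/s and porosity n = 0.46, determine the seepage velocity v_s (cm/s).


Using v_s = v_d / n
v_s = 0.0114 / 0.46
v_s = 0.02478 cm/s


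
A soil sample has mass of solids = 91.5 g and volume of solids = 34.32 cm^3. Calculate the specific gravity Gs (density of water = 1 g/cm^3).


Using Gs = m_s / (V_s * rho_w)
Since rho_w = 1 g/cm^3:
Gs = 91.5 / 34.32
Gs = 2.666


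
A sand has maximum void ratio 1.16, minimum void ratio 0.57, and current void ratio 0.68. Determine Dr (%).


Using Dr = (e_max - e) / (e_max - e_min) * 100
e_max - e = 1.16 - 0.68 = 0.48
e_max - e_min = 1.16 - 0.57 = 0.59
Dr = 0.48 / 0.59 * 100
Dr = 81.36 %


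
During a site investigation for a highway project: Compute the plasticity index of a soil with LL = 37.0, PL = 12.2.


Result: 24.8

Derivation:
Using PI = LL - PL
PI = 37.0 - 12.2
PI = 24.8


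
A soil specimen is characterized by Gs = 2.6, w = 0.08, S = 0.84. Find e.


Using the relation e = Gs * w / S
e = 2.6 * 0.08 / 0.84
e = 0.2476


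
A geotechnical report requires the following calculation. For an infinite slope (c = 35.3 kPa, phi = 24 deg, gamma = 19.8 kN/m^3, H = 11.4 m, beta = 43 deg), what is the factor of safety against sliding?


Using Fs = c / (gamma*H*sin(beta)*cos(beta)) + tan(phi)/tan(beta)
Cohesion contribution = 35.3 / (19.8*11.4*sin(43)*cos(43))
Cohesion contribution = 0.313541
Friction contribution = tan(24)/tan(43) = 0.477449
Fs = 0.313541 + 0.477449
Fs = 0.791


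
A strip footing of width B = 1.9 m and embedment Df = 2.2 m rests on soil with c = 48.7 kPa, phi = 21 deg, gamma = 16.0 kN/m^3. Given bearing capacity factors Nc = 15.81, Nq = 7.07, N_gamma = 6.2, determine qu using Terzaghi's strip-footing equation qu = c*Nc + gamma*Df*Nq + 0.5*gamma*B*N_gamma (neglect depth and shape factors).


Result: 1113.05 kPa

Derivation:
Compute qu = c*Nc + gamma*Df*Nq + 0.5*gamma*B*N_gamma
Term 1: 48.7 * 15.81 = 769.947
Term 2: 16.0 * 2.2 * 7.07 = 248.864
Term 3: 0.5 * 16.0 * 1.9 * 6.2 = 94.24
qu = 769.947 + 248.864 + 94.24
qu = 1113.05 kPa


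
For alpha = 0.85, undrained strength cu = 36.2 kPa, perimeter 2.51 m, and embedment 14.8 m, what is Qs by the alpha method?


Using Qs = alpha * cu * perimeter * L
Qs = 0.85 * 36.2 * 2.51 * 14.8
Qs = 1143.04 kN


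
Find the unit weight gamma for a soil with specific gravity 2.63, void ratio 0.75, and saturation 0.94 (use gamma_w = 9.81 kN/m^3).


Using gamma = gamma_w * (Gs + S*e) / (1 + e)
Numerator: Gs + S*e = 2.63 + 0.94*0.75 = 3.335
Denominator: 1 + e = 1 + 0.75 = 1.75
gamma = 9.81 * 3.335 / 1.75
gamma = 18.695 kN/m^3


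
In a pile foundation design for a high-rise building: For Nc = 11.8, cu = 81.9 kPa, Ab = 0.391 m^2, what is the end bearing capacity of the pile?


Using Qb = Nc * cu * Ab
Qb = 11.8 * 81.9 * 0.391
Qb = 377.87 kN


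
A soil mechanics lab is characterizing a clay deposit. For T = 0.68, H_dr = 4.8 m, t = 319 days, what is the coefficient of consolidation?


Using cv = T * H_dr^2 / t
H_dr^2 = 4.8^2 = 23.04
cv = 0.68 * 23.04 / 319
cv = 0.04911 m^2/day


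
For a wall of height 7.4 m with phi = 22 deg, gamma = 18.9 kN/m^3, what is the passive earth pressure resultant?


Compute passive earth pressure coefficient:
Kp = tan^2(45 + phi/2) = tan^2(56.0) = 2.197987
Compute passive force:
Pp = 0.5 * Kp * gamma * H^2
Pp = 0.5 * 2.197987 * 18.9 * 7.4^2
Pp = 1137.42 kN/m


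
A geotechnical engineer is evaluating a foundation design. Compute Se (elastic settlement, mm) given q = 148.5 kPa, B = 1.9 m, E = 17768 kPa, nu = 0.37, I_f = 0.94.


Using Se = q * B * (1 - nu^2) * I_f / E
1 - nu^2 = 1 - 0.37^2 = 0.8631
Se = 148.5 * 1.9 * 0.8631 * 0.94 / 17768
Se = 0.012883 m
Convert to mm: Se = 0.012883 * 1000 = 12.883 mm


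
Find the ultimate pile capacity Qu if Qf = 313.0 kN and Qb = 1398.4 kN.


Result: 1711.4 kN

Derivation:
Using Qu = Qf + Qb
Qu = 313.0 + 1398.4
Qu = 1711.4 kN


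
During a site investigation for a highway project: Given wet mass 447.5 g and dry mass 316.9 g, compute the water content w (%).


Using w = (m_wet - m_dry) / m_dry * 100
m_wet - m_dry = 447.5 - 316.9 = 130.6 g
w = 130.6 / 316.9 * 100
w = 41.21 %


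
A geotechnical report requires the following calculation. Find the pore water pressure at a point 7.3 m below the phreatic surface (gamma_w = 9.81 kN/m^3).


Using u = gamma_w * h_w
u = 9.81 * 7.3
u = 71.61 kPa


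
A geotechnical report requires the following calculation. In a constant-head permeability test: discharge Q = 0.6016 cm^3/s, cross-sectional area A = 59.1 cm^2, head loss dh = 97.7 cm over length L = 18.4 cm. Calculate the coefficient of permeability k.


Result: 0.001917 cm/s

Derivation:
Compute hydraulic gradient:
i = dh / L = 97.7 / 18.4 = 5.30978
Then apply Darcy's law:
k = Q / (A * i)
k = 0.6016 / (59.1 * 5.30978)
k = 0.6016 / 313.808
k = 0.001917 cm/s


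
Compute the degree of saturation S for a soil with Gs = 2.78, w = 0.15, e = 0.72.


Using S = Gs * w / e
S = 2.78 * 0.15 / 0.72
S = 0.5792


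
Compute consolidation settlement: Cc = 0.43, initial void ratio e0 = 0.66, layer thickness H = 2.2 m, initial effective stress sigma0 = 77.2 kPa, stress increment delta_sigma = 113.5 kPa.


Using Sc = Cc * H / (1 + e0) * log10((sigma0 + delta_sigma) / sigma0)
Stress ratio = (77.2 + 113.5) / 77.2 = 2.47021
log10(2.47021) = 0.392733
Cc * H / (1 + e0) = 0.43 * 2.2 / (1 + 0.66) = 0.56988
Sc = 0.56988 * 0.392733
Sc = 0.2238 m


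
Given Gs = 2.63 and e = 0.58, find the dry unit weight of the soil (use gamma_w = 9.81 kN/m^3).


Result: 16.329 kN/m^3

Derivation:
Using gamma_d = Gs * gamma_w / (1 + e)
gamma_d = 2.63 * 9.81 / (1 + 0.58)
gamma_d = 2.63 * 9.81 / 1.58
gamma_d = 16.329 kN/m^3


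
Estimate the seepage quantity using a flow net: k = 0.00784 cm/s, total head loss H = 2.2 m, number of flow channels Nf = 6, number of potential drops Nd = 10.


Convert k to m/s for unit consistency with H:
k = 0.00784 cm/s = 0.00784 / 100 m/s = 7.84e-05 m/s
Using q = k * H * Nf / Nd
Nf / Nd = 6 / 10 = 0.6
q = 7.84e-05 * 2.2 * 0.6
q = 0.0001035 m^3/s per m


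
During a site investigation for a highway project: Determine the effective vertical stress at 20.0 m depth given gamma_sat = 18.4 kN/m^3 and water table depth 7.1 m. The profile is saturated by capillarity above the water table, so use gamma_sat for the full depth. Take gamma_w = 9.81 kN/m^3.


Total stress = gamma_sat * depth
sigma = 18.4 * 20.0 = 368.0 kPa
Pore water pressure u = gamma_w * (depth - d_wt)
u = 9.81 * (20.0 - 7.1) = 126.549 kPa
Effective stress = sigma - u
sigma' = 368.0 - 126.549 = 241.45 kPa


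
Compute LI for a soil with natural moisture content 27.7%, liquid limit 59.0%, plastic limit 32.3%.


First compute the plasticity index:
PI = LL - PL = 59.0 - 32.3 = 26.7
Then compute the liquidity index:
LI = (w - PL) / PI
LI = (27.7 - 32.3) / 26.7
LI = -0.172


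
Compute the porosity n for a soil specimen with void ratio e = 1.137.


Using the relation n = e / (1 + e)
n = 1.137 / (1 + 1.137)
n = 1.137 / 2.137
n = 0.5321


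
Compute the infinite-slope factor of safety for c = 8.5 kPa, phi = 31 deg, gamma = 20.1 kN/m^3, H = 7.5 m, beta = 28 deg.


Using Fs = c / (gamma*H*sin(beta)*cos(beta)) + tan(phi)/tan(beta)
Cohesion contribution = 8.5 / (20.1*7.5*sin(28)*cos(28))
Cohesion contribution = 0.136025
Friction contribution = tan(31)/tan(28) = 1.13005
Fs = 0.136025 + 1.13005
Fs = 1.266


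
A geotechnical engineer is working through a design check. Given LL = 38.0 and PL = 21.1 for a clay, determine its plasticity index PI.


Result: 16.9

Derivation:
Using PI = LL - PL
PI = 38.0 - 21.1
PI = 16.9


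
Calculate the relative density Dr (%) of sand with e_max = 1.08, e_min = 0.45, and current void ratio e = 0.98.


Result: 15.87 %

Derivation:
Using Dr = (e_max - e) / (e_max - e_min) * 100
e_max - e = 1.08 - 0.98 = 0.1
e_max - e_min = 1.08 - 0.45 = 0.63
Dr = 0.1 / 0.63 * 100
Dr = 15.87 %


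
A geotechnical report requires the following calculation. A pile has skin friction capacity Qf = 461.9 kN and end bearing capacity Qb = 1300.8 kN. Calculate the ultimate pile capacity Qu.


Using Qu = Qf + Qb
Qu = 461.9 + 1300.8
Qu = 1762.7 kN


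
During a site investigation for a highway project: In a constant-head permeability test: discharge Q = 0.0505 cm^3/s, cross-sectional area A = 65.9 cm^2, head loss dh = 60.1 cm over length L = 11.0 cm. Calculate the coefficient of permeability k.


Compute hydraulic gradient:
i = dh / L = 60.1 / 11.0 = 5.46364
Then apply Darcy's law:
k = Q / (A * i)
k = 0.0505 / (65.9 * 5.46364)
k = 0.0505 / 360.054
k = 0.00014 cm/s


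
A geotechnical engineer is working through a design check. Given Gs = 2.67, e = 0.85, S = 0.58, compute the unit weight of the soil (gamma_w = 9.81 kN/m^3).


Result: 16.772 kN/m^3

Derivation:
Using gamma = gamma_w * (Gs + S*e) / (1 + e)
Numerator: Gs + S*e = 2.67 + 0.58*0.85 = 3.163
Denominator: 1 + e = 1 + 0.85 = 1.85
gamma = 9.81 * 3.163 / 1.85
gamma = 16.772 kN/m^3


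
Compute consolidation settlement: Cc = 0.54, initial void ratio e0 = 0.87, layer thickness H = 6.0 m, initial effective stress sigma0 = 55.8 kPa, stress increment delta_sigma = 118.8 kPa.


Result: 0.8584 m

Derivation:
Using Sc = Cc * H / (1 + e0) * log10((sigma0 + delta_sigma) / sigma0)
Stress ratio = (55.8 + 118.8) / 55.8 = 3.12903
log10(3.12903) = 0.49541
Cc * H / (1 + e0) = 0.54 * 6.0 / (1 + 0.87) = 1.73262
Sc = 1.73262 * 0.49541
Sc = 0.8584 m


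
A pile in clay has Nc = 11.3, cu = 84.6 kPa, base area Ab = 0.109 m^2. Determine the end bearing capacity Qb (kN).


Result: 104.2 kN

Derivation:
Using Qb = Nc * cu * Ab
Qb = 11.3 * 84.6 * 0.109
Qb = 104.2 kN


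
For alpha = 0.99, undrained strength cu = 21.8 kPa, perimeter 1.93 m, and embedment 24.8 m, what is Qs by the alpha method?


Using Qs = alpha * cu * perimeter * L
Qs = 0.99 * 21.8 * 1.93 * 24.8
Qs = 1033.0 kN


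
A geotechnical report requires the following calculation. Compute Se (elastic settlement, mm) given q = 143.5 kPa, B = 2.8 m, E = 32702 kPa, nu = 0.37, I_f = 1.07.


Using Se = q * B * (1 - nu^2) * I_f / E
1 - nu^2 = 1 - 0.37^2 = 0.8631
Se = 143.5 * 2.8 * 0.8631 * 1.07 / 32702
Se = 0.011347 m
Convert to mm: Se = 0.011347 * 1000 = 11.347 mm


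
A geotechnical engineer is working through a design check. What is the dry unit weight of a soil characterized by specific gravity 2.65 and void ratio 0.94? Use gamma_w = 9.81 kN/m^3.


Using gamma_d = Gs * gamma_w / (1 + e)
gamma_d = 2.65 * 9.81 / (1 + 0.94)
gamma_d = 2.65 * 9.81 / 1.94
gamma_d = 13.4 kN/m^3


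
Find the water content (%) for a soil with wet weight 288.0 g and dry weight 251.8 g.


Using w = (m_wet - m_dry) / m_dry * 100
m_wet - m_dry = 288.0 - 251.8 = 36.2 g
w = 36.2 / 251.8 * 100
w = 14.38 %


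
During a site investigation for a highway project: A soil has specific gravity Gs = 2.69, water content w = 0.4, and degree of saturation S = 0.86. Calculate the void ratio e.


Using the relation e = Gs * w / S
e = 2.69 * 0.4 / 0.86
e = 1.2512


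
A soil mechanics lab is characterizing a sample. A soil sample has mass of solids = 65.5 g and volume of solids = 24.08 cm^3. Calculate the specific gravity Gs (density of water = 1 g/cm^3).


Result: 2.72

Derivation:
Using Gs = m_s / (V_s * rho_w)
Since rho_w = 1 g/cm^3:
Gs = 65.5 / 24.08
Gs = 2.72


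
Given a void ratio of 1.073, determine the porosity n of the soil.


Result: 0.5176

Derivation:
Using the relation n = e / (1 + e)
n = 1.073 / (1 + 1.073)
n = 1.073 / 2.073
n = 0.5176


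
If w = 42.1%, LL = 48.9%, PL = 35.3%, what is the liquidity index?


First compute the plasticity index:
PI = LL - PL = 48.9 - 35.3 = 13.6
Then compute the liquidity index:
LI = (w - PL) / PI
LI = (42.1 - 35.3) / 13.6
LI = 0.5


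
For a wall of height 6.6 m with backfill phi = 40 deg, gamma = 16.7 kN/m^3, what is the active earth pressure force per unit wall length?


Result: 79.09 kN/m

Derivation:
Compute active earth pressure coefficient:
Ka = tan^2(45 - phi/2) = tan^2(25.0) = 0.217443
Compute active force:
Pa = 0.5 * Ka * gamma * H^2
Pa = 0.5 * 0.217443 * 16.7 * 6.6^2
Pa = 79.09 kN/m


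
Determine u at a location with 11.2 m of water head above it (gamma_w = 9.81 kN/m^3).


Using u = gamma_w * h_w
u = 9.81 * 11.2
u = 109.87 kPa


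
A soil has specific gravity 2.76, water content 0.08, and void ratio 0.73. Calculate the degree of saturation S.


Using S = Gs * w / e
S = 2.76 * 0.08 / 0.73
S = 0.3025


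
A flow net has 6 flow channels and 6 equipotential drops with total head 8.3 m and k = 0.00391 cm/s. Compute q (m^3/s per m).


Result: 0.0003245 m^3/s per m

Derivation:
Convert k to m/s for unit consistency with H:
k = 0.00391 cm/s = 0.00391 / 100 m/s = 3.91e-05 m/s
Using q = k * H * Nf / Nd
Nf / Nd = 6 / 6 = 1.0
q = 3.91e-05 * 8.3 * 1.0
q = 0.0003245 m^3/s per m


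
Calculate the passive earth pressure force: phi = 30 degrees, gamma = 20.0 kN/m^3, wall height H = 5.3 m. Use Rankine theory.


Compute passive earth pressure coefficient:
Kp = tan^2(45 + phi/2) = tan^2(60.0) = 3
Compute passive force:
Pp = 0.5 * Kp * gamma * H^2
Pp = 0.5 * 3 * 20.0 * 5.3^2
Pp = 842.7 kN/m


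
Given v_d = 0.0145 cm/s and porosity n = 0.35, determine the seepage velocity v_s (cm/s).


Using v_s = v_d / n
v_s = 0.0145 / 0.35
v_s = 0.04143 cm/s


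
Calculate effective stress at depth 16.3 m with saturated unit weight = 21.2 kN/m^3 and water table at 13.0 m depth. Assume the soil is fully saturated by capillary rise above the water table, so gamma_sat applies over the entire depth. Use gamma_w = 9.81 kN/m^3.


Total stress = gamma_sat * depth
sigma = 21.2 * 16.3 = 345.56 kPa
Pore water pressure u = gamma_w * (depth - d_wt)
u = 9.81 * (16.3 - 13.0) = 32.373 kPa
Effective stress = sigma - u
sigma' = 345.56 - 32.373 = 313.19 kPa


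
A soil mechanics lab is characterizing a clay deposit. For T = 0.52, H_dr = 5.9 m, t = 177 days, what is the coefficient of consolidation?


Using cv = T * H_dr^2 / t
H_dr^2 = 5.9^2 = 34.81
cv = 0.52 * 34.81 / 177
cv = 0.10227 m^2/day


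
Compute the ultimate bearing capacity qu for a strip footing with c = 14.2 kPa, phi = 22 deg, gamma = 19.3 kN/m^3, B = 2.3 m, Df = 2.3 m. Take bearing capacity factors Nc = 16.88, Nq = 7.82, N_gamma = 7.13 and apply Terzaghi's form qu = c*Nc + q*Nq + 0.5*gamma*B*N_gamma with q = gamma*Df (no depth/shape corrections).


Compute qu = c*Nc + gamma*Df*Nq + 0.5*gamma*B*N_gamma
Term 1: 14.2 * 16.88 = 239.696
Term 2: 19.3 * 2.3 * 7.82 = 347.1298
Term 3: 0.5 * 19.3 * 2.3 * 7.13 = 158.25035
qu = 239.696 + 347.1298 + 158.25035
qu = 745.08 kPa


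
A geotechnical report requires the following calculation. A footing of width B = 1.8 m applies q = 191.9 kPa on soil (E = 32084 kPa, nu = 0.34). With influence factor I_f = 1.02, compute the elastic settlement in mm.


Result: 9.712 mm

Derivation:
Using Se = q * B * (1 - nu^2) * I_f / E
1 - nu^2 = 1 - 0.34^2 = 0.8844
Se = 191.9 * 1.8 * 0.8844 * 1.02 / 32084
Se = 0.009712 m
Convert to mm: Se = 0.009712 * 1000 = 9.712 mm


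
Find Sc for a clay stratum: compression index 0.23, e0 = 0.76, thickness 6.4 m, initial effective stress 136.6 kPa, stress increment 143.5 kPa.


Using Sc = Cc * H / (1 + e0) * log10((sigma0 + delta_sigma) / sigma0)
Stress ratio = (136.6 + 143.5) / 136.6 = 2.05051
log10(2.05051) = 0.311862
Cc * H / (1 + e0) = 0.23 * 6.4 / (1 + 0.76) = 0.836364
Sc = 0.836364 * 0.311862
Sc = 0.2608 m


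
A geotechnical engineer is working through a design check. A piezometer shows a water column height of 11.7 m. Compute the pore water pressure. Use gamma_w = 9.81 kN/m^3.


Result: 114.78 kPa

Derivation:
Using u = gamma_w * h_w
u = 9.81 * 11.7
u = 114.78 kPa


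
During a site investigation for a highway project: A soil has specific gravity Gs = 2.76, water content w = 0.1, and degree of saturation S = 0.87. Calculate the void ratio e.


Using the relation e = Gs * w / S
e = 2.76 * 0.1 / 0.87
e = 0.3172


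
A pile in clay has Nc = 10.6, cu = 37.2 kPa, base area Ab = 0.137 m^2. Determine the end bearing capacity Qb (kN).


Result: 54.02 kN

Derivation:
Using Qb = Nc * cu * Ab
Qb = 10.6 * 37.2 * 0.137
Qb = 54.02 kN


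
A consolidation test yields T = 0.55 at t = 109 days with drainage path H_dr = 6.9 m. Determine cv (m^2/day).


Result: 0.24023 m^2/day

Derivation:
Using cv = T * H_dr^2 / t
H_dr^2 = 6.9^2 = 47.61
cv = 0.55 * 47.61 / 109
cv = 0.24023 m^2/day


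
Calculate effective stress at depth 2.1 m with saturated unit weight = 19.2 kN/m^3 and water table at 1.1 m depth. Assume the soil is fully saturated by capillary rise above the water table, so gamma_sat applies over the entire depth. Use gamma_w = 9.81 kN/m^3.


Total stress = gamma_sat * depth
sigma = 19.2 * 2.1 = 40.32 kPa
Pore water pressure u = gamma_w * (depth - d_wt)
u = 9.81 * (2.1 - 1.1) = 9.81 kPa
Effective stress = sigma - u
sigma' = 40.32 - 9.81 = 30.51 kPa


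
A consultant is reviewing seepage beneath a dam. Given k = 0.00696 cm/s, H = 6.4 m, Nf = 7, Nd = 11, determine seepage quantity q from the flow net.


Convert k to m/s for unit consistency with H:
k = 0.00696 cm/s = 0.00696 / 100 m/s = 6.96e-05 m/s
Using q = k * H * Nf / Nd
Nf / Nd = 7 / 11 = 0.6364
q = 6.96e-05 * 6.4 * 0.6364
q = 0.0002835 m^3/s per m


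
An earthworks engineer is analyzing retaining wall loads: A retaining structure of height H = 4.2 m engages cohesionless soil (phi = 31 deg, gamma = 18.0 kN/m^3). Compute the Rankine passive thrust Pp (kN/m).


Compute passive earth pressure coefficient:
Kp = tan^2(45 + phi/2) = tan^2(60.5) = 3.124035
Compute passive force:
Pp = 0.5 * Kp * gamma * H^2
Pp = 0.5 * 3.124035 * 18.0 * 4.2^2
Pp = 495.97 kN/m


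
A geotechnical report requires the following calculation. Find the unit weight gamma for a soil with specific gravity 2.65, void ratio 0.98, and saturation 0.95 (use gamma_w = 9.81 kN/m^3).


Result: 17.742 kN/m^3

Derivation:
Using gamma = gamma_w * (Gs + S*e) / (1 + e)
Numerator: Gs + S*e = 2.65 + 0.95*0.98 = 3.581
Denominator: 1 + e = 1 + 0.98 = 1.98
gamma = 9.81 * 3.581 / 1.98
gamma = 17.742 kN/m^3


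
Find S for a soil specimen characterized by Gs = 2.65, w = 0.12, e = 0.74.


Result: 0.4297

Derivation:
Using S = Gs * w / e
S = 2.65 * 0.12 / 0.74
S = 0.4297


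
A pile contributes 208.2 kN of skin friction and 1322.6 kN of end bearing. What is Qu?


Using Qu = Qf + Qb
Qu = 208.2 + 1322.6
Qu = 1530.8 kN


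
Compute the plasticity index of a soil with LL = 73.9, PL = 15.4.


Using PI = LL - PL
PI = 73.9 - 15.4
PI = 58.5


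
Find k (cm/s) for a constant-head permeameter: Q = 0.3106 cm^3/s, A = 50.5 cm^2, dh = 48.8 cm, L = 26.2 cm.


Result: 0.003302 cm/s

Derivation:
Compute hydraulic gradient:
i = dh / L = 48.8 / 26.2 = 1.8626
Then apply Darcy's law:
k = Q / (A * i)
k = 0.3106 / (50.5 * 1.8626)
k = 0.3106 / 94.0611
k = 0.003302 cm/s


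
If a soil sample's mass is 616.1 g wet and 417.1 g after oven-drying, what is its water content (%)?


Using w = (m_wet - m_dry) / m_dry * 100
m_wet - m_dry = 616.1 - 417.1 = 199.0 g
w = 199.0 / 417.1 * 100
w = 47.71 %


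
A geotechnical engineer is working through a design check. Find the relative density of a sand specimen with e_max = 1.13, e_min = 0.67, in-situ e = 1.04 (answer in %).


Using Dr = (e_max - e) / (e_max - e_min) * 100
e_max - e = 1.13 - 1.04 = 0.09
e_max - e_min = 1.13 - 0.67 = 0.46
Dr = 0.09 / 0.46 * 100
Dr = 19.57 %


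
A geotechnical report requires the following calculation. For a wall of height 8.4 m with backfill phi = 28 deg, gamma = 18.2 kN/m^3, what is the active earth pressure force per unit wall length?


Result: 231.82 kN/m

Derivation:
Compute active earth pressure coefficient:
Ka = tan^2(45 - phi/2) = tan^2(31.0) = 0.361033
Compute active force:
Pa = 0.5 * Ka * gamma * H^2
Pa = 0.5 * 0.361033 * 18.2 * 8.4^2
Pa = 231.82 kN/m


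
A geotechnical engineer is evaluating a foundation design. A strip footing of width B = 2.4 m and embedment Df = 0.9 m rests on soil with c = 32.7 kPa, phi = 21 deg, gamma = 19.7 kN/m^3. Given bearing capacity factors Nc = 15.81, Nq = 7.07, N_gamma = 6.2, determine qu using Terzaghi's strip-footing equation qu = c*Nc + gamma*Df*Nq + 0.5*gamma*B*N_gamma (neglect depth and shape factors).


Result: 788.91 kPa

Derivation:
Compute qu = c*Nc + gamma*Df*Nq + 0.5*gamma*B*N_gamma
Term 1: 32.7 * 15.81 = 516.987
Term 2: 19.7 * 0.9 * 7.07 = 125.3511
Term 3: 0.5 * 19.7 * 2.4 * 6.2 = 146.568
qu = 516.987 + 125.3511 + 146.568
qu = 788.91 kPa


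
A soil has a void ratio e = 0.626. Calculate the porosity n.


Using the relation n = e / (1 + e)
n = 0.626 / (1 + 0.626)
n = 0.626 / 1.626
n = 0.385


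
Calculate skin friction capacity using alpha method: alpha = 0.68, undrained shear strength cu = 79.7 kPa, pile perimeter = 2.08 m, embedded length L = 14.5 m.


Using Qs = alpha * cu * perimeter * L
Qs = 0.68 * 79.7 * 2.08 * 14.5
Qs = 1634.55 kN


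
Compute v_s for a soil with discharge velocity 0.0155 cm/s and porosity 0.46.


Using v_s = v_d / n
v_s = 0.0155 / 0.46
v_s = 0.0337 cm/s


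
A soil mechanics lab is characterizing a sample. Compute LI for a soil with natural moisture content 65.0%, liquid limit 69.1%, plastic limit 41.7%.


Result: 0.85

Derivation:
First compute the plasticity index:
PI = LL - PL = 69.1 - 41.7 = 27.4
Then compute the liquidity index:
LI = (w - PL) / PI
LI = (65.0 - 41.7) / 27.4
LI = 0.85


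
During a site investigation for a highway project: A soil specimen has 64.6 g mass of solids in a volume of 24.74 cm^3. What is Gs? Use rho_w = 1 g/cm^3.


Using Gs = m_s / (V_s * rho_w)
Since rho_w = 1 g/cm^3:
Gs = 64.6 / 24.74
Gs = 2.611


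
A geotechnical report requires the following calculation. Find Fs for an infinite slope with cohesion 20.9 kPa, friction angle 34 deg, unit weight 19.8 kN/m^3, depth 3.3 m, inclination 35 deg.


Using Fs = c / (gamma*H*sin(beta)*cos(beta)) + tan(phi)/tan(beta)
Cohesion contribution = 20.9 / (19.8*3.3*sin(35)*cos(35))
Cohesion contribution = 0.680787
Friction contribution = tan(34)/tan(35) = 0.963298
Fs = 0.680787 + 0.963298
Fs = 1.644


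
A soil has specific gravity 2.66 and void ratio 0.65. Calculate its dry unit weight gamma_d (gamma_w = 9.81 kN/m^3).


Result: 15.815 kN/m^3

Derivation:
Using gamma_d = Gs * gamma_w / (1 + e)
gamma_d = 2.66 * 9.81 / (1 + 0.65)
gamma_d = 2.66 * 9.81 / 1.65
gamma_d = 15.815 kN/m^3


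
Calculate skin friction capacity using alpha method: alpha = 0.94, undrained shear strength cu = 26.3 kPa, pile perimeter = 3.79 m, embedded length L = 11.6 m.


Result: 1086.88 kN

Derivation:
Using Qs = alpha * cu * perimeter * L
Qs = 0.94 * 26.3 * 3.79 * 11.6
Qs = 1086.88 kN


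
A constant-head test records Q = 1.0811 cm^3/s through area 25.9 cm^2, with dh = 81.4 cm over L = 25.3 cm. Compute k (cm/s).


Compute hydraulic gradient:
i = dh / L = 81.4 / 25.3 = 3.21739
Then apply Darcy's law:
k = Q / (A * i)
k = 1.0811 / (25.9 * 3.21739)
k = 1.0811 / 83.3304
k = 0.012974 cm/s


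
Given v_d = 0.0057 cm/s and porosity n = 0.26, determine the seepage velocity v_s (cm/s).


Result: 0.02192 cm/s

Derivation:
Using v_s = v_d / n
v_s = 0.0057 / 0.26
v_s = 0.02192 cm/s


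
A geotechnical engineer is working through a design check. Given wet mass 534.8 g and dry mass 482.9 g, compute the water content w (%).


Using w = (m_wet - m_dry) / m_dry * 100
m_wet - m_dry = 534.8 - 482.9 = 51.9 g
w = 51.9 / 482.9 * 100
w = 10.75 %


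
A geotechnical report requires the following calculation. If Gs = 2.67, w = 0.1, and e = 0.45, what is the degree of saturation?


Using S = Gs * w / e
S = 2.67 * 0.1 / 0.45
S = 0.5933


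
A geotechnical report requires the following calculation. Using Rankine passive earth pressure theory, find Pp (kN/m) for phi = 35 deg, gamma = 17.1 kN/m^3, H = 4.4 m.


Result: 610.83 kN/m

Derivation:
Compute passive earth pressure coefficient:
Kp = tan^2(45 + phi/2) = tan^2(62.5) = 3.690172
Compute passive force:
Pp = 0.5 * Kp * gamma * H^2
Pp = 0.5 * 3.690172 * 17.1 * 4.4^2
Pp = 610.83 kN/m


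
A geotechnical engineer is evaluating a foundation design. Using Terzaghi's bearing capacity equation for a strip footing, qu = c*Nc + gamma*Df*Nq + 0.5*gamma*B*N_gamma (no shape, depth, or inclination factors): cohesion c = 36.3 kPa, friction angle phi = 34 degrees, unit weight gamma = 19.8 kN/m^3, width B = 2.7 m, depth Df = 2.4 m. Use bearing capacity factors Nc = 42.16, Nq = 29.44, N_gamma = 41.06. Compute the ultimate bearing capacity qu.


Result: 4026.93 kPa

Derivation:
Compute qu = c*Nc + gamma*Df*Nq + 0.5*gamma*B*N_gamma
Term 1: 36.3 * 42.16 = 1530.408
Term 2: 19.8 * 2.4 * 29.44 = 1398.9888
Term 3: 0.5 * 19.8 * 2.7 * 41.06 = 1097.5338
qu = 1530.408 + 1398.9888 + 1097.5338
qu = 4026.93 kPa


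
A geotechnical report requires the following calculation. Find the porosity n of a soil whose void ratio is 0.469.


Using the relation n = e / (1 + e)
n = 0.469 / (1 + 0.469)
n = 0.469 / 1.469
n = 0.3193


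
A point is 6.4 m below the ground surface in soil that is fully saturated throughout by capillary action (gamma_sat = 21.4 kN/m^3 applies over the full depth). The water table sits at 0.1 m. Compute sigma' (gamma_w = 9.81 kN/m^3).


Total stress = gamma_sat * depth
sigma = 21.4 * 6.4 = 136.96 kPa
Pore water pressure u = gamma_w * (depth - d_wt)
u = 9.81 * (6.4 - 0.1) = 61.803 kPa
Effective stress = sigma - u
sigma' = 136.96 - 61.803 = 75.16 kPa


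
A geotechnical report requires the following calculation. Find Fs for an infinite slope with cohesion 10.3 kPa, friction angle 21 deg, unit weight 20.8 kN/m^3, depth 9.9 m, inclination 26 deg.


Result: 0.914

Derivation:
Using Fs = c / (gamma*H*sin(beta)*cos(beta)) + tan(phi)/tan(beta)
Cohesion contribution = 10.3 / (20.8*9.9*sin(26)*cos(26))
Cohesion contribution = 0.126951
Friction contribution = tan(21)/tan(26) = 0.787038
Fs = 0.126951 + 0.787038
Fs = 0.914


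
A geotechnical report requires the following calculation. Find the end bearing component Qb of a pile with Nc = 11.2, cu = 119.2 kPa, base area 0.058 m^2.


Result: 77.43 kN

Derivation:
Using Qb = Nc * cu * Ab
Qb = 11.2 * 119.2 * 0.058
Qb = 77.43 kN


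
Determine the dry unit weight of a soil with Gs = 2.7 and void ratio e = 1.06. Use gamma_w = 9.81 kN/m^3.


Result: 12.858 kN/m^3

Derivation:
Using gamma_d = Gs * gamma_w / (1 + e)
gamma_d = 2.7 * 9.81 / (1 + 1.06)
gamma_d = 2.7 * 9.81 / 2.06
gamma_d = 12.858 kN/m^3


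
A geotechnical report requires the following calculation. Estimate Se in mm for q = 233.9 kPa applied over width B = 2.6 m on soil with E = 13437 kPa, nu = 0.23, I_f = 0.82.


Result: 35.149 mm

Derivation:
Using Se = q * B * (1 - nu^2) * I_f / E
1 - nu^2 = 1 - 0.23^2 = 0.9471
Se = 233.9 * 2.6 * 0.9471 * 0.82 / 13437
Se = 0.035149 m
Convert to mm: Se = 0.035149 * 1000 = 35.149 mm


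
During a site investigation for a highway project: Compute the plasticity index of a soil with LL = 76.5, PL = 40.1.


Result: 36.4

Derivation:
Using PI = LL - PL
PI = 76.5 - 40.1
PI = 36.4


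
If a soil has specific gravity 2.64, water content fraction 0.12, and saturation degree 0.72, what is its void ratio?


Result: 0.44

Derivation:
Using the relation e = Gs * w / S
e = 2.64 * 0.12 / 0.72
e = 0.44


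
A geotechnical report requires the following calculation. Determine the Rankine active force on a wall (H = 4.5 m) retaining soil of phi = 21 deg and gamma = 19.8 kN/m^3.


Compute active earth pressure coefficient:
Ka = tan^2(45 - phi/2) = tan^2(34.5) = 0.472355
Compute active force:
Pa = 0.5 * Ka * gamma * H^2
Pa = 0.5 * 0.472355 * 19.8 * 4.5^2
Pa = 94.7 kN/m


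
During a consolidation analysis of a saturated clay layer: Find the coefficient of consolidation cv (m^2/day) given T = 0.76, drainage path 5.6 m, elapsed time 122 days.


Using cv = T * H_dr^2 / t
H_dr^2 = 5.6^2 = 31.36
cv = 0.76 * 31.36 / 122
cv = 0.19536 m^2/day


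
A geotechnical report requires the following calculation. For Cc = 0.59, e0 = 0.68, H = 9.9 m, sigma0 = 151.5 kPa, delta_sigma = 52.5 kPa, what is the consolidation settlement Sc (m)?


Using Sc = Cc * H / (1 + e0) * log10((sigma0 + delta_sigma) / sigma0)
Stress ratio = (151.5 + 52.5) / 151.5 = 1.34653
log10(1.34653) = 0.129218
Cc * H / (1 + e0) = 0.59 * 9.9 / (1 + 0.68) = 3.47679
Sc = 3.47679 * 0.129218
Sc = 0.4493 m


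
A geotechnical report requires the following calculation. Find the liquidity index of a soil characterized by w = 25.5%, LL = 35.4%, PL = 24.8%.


Result: 0.066

Derivation:
First compute the plasticity index:
PI = LL - PL = 35.4 - 24.8 = 10.6
Then compute the liquidity index:
LI = (w - PL) / PI
LI = (25.5 - 24.8) / 10.6
LI = 0.066


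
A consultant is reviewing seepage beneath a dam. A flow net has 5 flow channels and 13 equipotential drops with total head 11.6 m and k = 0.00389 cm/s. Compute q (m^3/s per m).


Result: 0.0001736 m^3/s per m

Derivation:
Convert k to m/s for unit consistency with H:
k = 0.00389 cm/s = 0.00389 / 100 m/s = 3.89e-05 m/s
Using q = k * H * Nf / Nd
Nf / Nd = 5 / 13 = 0.3846
q = 3.89e-05 * 11.6 * 0.3846
q = 0.0001736 m^3/s per m


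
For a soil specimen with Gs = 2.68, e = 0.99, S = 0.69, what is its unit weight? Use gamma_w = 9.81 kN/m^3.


Result: 16.579 kN/m^3

Derivation:
Using gamma = gamma_w * (Gs + S*e) / (1 + e)
Numerator: Gs + S*e = 2.68 + 0.69*0.99 = 3.3631
Denominator: 1 + e = 1 + 0.99 = 1.99
gamma = 9.81 * 3.3631 / 1.99
gamma = 16.579 kN/m^3


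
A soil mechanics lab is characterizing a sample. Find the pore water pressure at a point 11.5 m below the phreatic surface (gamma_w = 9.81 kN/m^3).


Result: 112.82 kPa

Derivation:
Using u = gamma_w * h_w
u = 9.81 * 11.5
u = 112.82 kPa


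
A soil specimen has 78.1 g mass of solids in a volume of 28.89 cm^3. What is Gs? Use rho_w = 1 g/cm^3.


Using Gs = m_s / (V_s * rho_w)
Since rho_w = 1 g/cm^3:
Gs = 78.1 / 28.89
Gs = 2.703


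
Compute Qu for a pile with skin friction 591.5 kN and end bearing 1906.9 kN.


Using Qu = Qf + Qb
Qu = 591.5 + 1906.9
Qu = 2498.4 kN


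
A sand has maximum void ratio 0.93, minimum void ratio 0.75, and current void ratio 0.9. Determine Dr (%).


Using Dr = (e_max - e) / (e_max - e_min) * 100
e_max - e = 0.93 - 0.9 = 0.03
e_max - e_min = 0.93 - 0.75 = 0.18
Dr = 0.03 / 0.18 * 100
Dr = 16.67 %


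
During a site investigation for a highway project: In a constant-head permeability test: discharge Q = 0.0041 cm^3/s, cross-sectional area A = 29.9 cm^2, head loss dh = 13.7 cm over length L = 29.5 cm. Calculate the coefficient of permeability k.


Compute hydraulic gradient:
i = dh / L = 13.7 / 29.5 = 0.464407
Then apply Darcy's law:
k = Q / (A * i)
k = 0.0041 / (29.9 * 0.464407)
k = 0.0041 / 13.8858
k = 0.000295 cm/s


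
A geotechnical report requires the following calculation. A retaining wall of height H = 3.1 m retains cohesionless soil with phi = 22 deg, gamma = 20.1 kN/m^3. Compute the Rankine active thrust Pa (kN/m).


Compute active earth pressure coefficient:
Ka = tan^2(45 - phi/2) = tan^2(34.0) = 0.454962
Compute active force:
Pa = 0.5 * Ka * gamma * H^2
Pa = 0.5 * 0.454962 * 20.1 * 3.1^2
Pa = 43.94 kN/m


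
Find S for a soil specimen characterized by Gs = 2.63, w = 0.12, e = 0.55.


Result: 0.5738

Derivation:
Using S = Gs * w / e
S = 2.63 * 0.12 / 0.55
S = 0.5738


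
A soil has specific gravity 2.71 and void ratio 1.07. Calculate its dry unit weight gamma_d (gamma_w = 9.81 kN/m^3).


Using gamma_d = Gs * gamma_w / (1 + e)
gamma_d = 2.71 * 9.81 / (1 + 1.07)
gamma_d = 2.71 * 9.81 / 2.07
gamma_d = 12.843 kN/m^3


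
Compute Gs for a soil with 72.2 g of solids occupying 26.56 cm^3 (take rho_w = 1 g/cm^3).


Result: 2.718

Derivation:
Using Gs = m_s / (V_s * rho_w)
Since rho_w = 1 g/cm^3:
Gs = 72.2 / 26.56
Gs = 2.718


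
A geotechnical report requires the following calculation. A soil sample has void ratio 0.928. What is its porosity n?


Result: 0.4813

Derivation:
Using the relation n = e / (1 + e)
n = 0.928 / (1 + 0.928)
n = 0.928 / 1.928
n = 0.4813


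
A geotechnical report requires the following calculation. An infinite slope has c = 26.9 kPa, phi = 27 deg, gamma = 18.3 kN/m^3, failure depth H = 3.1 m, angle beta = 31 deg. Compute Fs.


Using Fs = c / (gamma*H*sin(beta)*cos(beta)) + tan(phi)/tan(beta)
Cohesion contribution = 26.9 / (18.3*3.1*sin(31)*cos(31))
Cohesion contribution = 1.07407
Friction contribution = tan(27)/tan(31) = 0.847993
Fs = 1.07407 + 0.847993
Fs = 1.922


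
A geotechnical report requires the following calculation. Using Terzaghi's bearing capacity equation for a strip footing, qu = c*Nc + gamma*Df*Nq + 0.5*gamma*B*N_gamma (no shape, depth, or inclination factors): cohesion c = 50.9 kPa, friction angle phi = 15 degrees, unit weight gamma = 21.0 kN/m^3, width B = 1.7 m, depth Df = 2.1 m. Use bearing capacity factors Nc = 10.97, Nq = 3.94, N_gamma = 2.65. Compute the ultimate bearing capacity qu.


Compute qu = c*Nc + gamma*Df*Nq + 0.5*gamma*B*N_gamma
Term 1: 50.9 * 10.97 = 558.373
Term 2: 21.0 * 2.1 * 3.94 = 173.754
Term 3: 0.5 * 21.0 * 1.7 * 2.65 = 47.3025
qu = 558.373 + 173.754 + 47.3025
qu = 779.43 kPa
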